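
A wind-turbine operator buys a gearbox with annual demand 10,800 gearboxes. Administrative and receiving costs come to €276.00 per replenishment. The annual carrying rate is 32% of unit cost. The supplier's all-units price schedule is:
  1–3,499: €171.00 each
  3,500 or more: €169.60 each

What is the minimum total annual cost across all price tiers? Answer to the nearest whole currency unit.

TC* ≈ €1,864,862

Holding cost per unit per year at price C is H = 0.32·C.
Evaluate total cost at each tier's feasible EOQ or, if the EOQ is below the tier, at the tier's minimum quantity.
EOQ at €171.00 = 330.1 (feasible in tier 1): TC = 10,800×€171.00 + (10,800/330.1)×276 + (330.1/2)×0.32×€171.00 = €1,864,861.53.
EOQ at €169.60 = 331.4 < 3500, so use break Q=3500: TC = 10,800×€169.60 + (10,800/3500.0)×276 + (3500.0/2)×0.32×€169.60 = €1,927,507.66.
Lowest total cost among the candidates is at Q = 330.1.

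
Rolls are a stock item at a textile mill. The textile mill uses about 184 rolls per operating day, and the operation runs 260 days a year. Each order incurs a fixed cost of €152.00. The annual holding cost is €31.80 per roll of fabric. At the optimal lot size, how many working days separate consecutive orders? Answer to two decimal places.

T ≈ 3.68 days

Annual demand D = 184 × 260 = 47,840.
The optimal lot size = √(2DS/H) = √(2 × 47,840 × 152 / 31.8) ≈ 676.27.
Cycle time = Q*/D × 260 = 676.27 / 47,840 × 260 ≈ 3.675 days.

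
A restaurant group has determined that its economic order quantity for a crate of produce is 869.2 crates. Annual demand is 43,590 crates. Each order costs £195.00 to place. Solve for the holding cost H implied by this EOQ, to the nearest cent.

The basic EOQ model gives Q* = √(2DS/H); rearrange for the unknown.
From Q* = √(2DS/H): H = 2DS / Q*² = 2 × 43,590 × 195 / 869.2² = 22.5015.

H ≈ £22.50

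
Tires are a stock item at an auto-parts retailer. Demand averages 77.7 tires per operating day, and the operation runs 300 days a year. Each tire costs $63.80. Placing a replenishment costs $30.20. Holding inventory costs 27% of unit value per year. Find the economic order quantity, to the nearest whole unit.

Annual demand D = 77.7 × 300 = 23,310.
Holding cost H = 0.27 × $63.80 = $17.2260 per unit per year.
EOQ = √(2DS / H) = √(2 × 23,310 × 30.2 / 17.226).
= √(1,407,924 / 17.226) = √81,732.4974 ≈ 285.889.

Q* ≈ 286 tires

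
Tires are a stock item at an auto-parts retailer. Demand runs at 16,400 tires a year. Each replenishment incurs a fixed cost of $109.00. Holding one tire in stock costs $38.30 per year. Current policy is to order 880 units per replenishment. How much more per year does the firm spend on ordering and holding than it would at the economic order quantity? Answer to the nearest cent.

Extra cost ≈ $7,181.65 per year

EOQ = √(2DS/H) = √(2 × 16,400 × 109 / 38.3) ≈ 305.53.
Cost at Q* = (D/Q*)S + (Q*/2)H = √(2DSH) ≈ $11,701.72.
Cost at Q = 880: (16,400/880)×109 + (880/2)×38.3 = $2,031.36 + $16,852.00 = $18,883.36.
Excess = $18,883.36 − $11,701.72 = $7,181.65.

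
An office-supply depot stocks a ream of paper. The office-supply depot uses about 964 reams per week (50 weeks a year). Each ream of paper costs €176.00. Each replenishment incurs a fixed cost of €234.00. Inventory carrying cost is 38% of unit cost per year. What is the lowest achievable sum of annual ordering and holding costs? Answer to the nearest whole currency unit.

Annual demand D = 964 × 50 = 48,200.
Holding cost H = 0.38 × €176.00 = €66.8800 per unit per year.
EOQ = √(2DS/H) = √(2 × 48,200 × 234 / 66.88) ≈ 580.76.
At Q*, ordering cost (D/Q*)S equals holding cost (Q*/2)H, each = √(DSH/2).
Minimum total = √(2DSH) = √(2 × 48,200 × 234 × 66.88) ≈ 38841.373.

TC* ≈ €38,841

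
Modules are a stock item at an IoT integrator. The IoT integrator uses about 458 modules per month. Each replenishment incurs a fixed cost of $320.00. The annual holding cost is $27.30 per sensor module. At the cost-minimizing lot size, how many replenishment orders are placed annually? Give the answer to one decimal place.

N ≈ 15.3 orders per year

Annual demand D = 458 × 12 = 5,496.
Q* = √(2DS/H) = √(2 × 5,496 × 320 / 27.3) ≈ 358.95.
Orders per year = D / Q* = 5,496 / 358.95 ≈ 15.311.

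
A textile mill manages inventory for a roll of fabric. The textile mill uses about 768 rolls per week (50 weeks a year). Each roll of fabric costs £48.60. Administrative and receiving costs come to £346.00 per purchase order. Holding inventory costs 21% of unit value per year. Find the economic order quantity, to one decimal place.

Q* ≈ 1,613.6 rolls

Annual demand D = 768 × 50 = 38,400.
Holding cost H = 0.21 × £48.60 = £10.2060 per unit per year.
EOQ = √(2DS / H) = √(2 × 38,400 × 346 / 10.206).
= √(26,572,800 / 10.206) = √2,603,644.9148 ≈ 1613.581.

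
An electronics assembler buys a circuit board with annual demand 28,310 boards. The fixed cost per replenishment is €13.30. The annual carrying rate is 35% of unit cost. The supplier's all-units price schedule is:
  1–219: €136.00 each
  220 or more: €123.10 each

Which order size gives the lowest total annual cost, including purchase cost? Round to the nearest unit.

Holding cost per unit per year at price C is H = 0.35·C.
Evaluate total cost at each tier's feasible EOQ or, if the EOQ is below the tier, at the tier's minimum quantity.
EOQ at €136.00 = 125.8 (feasible in tier 1): TC = 28,310×€136.00 + (28,310/125.8)×13.3 + (125.8/2)×0.35×€136.00 = €3,856,147.07.
EOQ at €123.10 = 132.2 < 220, so use break Q=220: TC = 28,310×€123.10 + (28,310/220.0)×13.3 + (220.0/2)×0.35×€123.10 = €3,491,411.82.
Lowest total cost is €3,491,411.82 at Q = 220.0.

Q* ≈ 220 boards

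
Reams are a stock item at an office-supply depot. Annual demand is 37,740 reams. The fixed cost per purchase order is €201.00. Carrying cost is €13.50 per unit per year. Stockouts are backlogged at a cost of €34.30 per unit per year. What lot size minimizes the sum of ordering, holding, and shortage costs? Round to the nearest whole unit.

With planned backorders, Q* = √(2DS/H) · √((H+B)/B).
√(2DS/H) = √(2 × 37,740 × 201 / 13.5) = 1060.101.
√((H+B)/B) = √((13.5+34.3)/34.3) = 1.1805.
Q* ≈ 1251.451.

Q* ≈ 1,251 reams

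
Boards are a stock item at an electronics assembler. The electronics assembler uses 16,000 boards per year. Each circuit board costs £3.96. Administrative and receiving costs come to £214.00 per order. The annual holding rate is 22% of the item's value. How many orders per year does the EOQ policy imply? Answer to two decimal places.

N ≈ 5.71 orders per year

Holding cost H = 0.22 × £3.96 = £0.8712 per unit per year.
The optimal lot size = √(2DS/H) = √(2 × 16,000 × 214 / 0.8712) ≈ 2803.64.
Orders per year = D / Q* = 16,000 / 2803.64 ≈ 5.707.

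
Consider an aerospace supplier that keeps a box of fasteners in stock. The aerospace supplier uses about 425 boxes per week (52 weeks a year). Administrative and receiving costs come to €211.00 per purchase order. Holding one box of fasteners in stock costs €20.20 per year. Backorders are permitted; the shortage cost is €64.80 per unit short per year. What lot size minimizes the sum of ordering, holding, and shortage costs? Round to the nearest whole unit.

Annual demand D = 425 × 52 = 22,100.
With planned backorders, Q* = √(2DS/H) · √((H+B)/B).
√(2DS/H) = √(2 × 22,100 × 211 / 20.2) = 679.480.
√((H+B)/B) = √((20.2+64.8)/64.8) = 1.1453.
Q* ≈ 778.213.

Q* ≈ 778 boxes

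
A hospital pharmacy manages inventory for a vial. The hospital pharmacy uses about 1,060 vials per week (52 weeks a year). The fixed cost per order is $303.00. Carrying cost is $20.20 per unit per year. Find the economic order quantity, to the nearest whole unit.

Annual demand D = 1,060 × 52 = 55,120.
EOQ = √(2DS / H) = √(2 × 55,120 × 303 / 20.2).
= √(33,402,720 / 20.2) = √1,653,600 ≈ 1285.924.

Q* ≈ 1,286 vials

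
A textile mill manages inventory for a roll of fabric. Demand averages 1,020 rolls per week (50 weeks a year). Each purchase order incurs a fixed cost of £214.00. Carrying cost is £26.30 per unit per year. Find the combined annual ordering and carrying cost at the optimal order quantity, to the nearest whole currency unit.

TC* ≈ £23,960

Annual demand D = 1,020 × 50 = 51,000.
Q* = √(2DS/H) = √(2 × 51,000 × 214 / 26.3) ≈ 911.02.
At the optimum the two cost components are equal, so total cost = 2·(Q*/2)H = Q*·H.
Minimum total = √(2DSH) = √(2 × 51,000 × 214 × 26.3) ≈ 23959.891.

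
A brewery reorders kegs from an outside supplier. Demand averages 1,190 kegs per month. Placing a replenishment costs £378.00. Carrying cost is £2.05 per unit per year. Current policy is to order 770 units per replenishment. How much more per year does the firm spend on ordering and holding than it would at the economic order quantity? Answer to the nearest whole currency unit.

Annual demand D = 1,190 × 12 = 14,280.
EOQ = √(2DS/H) = √(2 × 14,280 × 378 / 2.05) ≈ 2294.82.
Cost at Q* = (D/Q*)S + (Q*/2)H = √(2DSH) ≈ £4,704.37.
Cost at Q = 770: (14,280/770)×378 + (770/2)×2.05 = £7,010.18 + £789.25 = £7,799.43.
Excess = £7,799.43 − £4,704.37 = £3,095.06.

Extra cost ≈ £3,095 per year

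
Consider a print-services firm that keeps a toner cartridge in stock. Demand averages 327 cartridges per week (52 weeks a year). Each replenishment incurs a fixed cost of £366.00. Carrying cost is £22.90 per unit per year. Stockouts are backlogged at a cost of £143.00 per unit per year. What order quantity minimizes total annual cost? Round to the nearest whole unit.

Q* ≈ 794 cartridges

Annual demand D = 327 × 52 = 17,004.
With planned backorders, Q* = √(2DS/H) · √((H+B)/B).
√(2DS/H) = √(2 × 17,004 × 366 / 22.9) = 737.248.
√((H+B)/B) = √((22.9+143)/143) = 1.0771.
Q* ≈ 794.088.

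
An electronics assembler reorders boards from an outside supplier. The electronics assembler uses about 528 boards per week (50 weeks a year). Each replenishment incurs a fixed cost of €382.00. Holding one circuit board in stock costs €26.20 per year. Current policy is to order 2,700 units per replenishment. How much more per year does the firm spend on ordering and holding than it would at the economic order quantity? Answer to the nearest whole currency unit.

Annual demand D = 528 × 50 = 26,400.
EOQ = √(2DS/H) = √(2 × 26,400 × 382 / 26.2) ≈ 877.40.
Cost at Q* = (D/Q*)S + (Q*/2)H = √(2DSH) ≈ €22,987.90.
Cost at Q = 2,700: (26,400/2,700)×382 + (2,700/2)×26.2 = €3,735.11 + €35,370.00 = €39,105.11.
Excess = €39,105.11 − €22,987.90 = €16,117.21.

Extra cost ≈ €16,117 per year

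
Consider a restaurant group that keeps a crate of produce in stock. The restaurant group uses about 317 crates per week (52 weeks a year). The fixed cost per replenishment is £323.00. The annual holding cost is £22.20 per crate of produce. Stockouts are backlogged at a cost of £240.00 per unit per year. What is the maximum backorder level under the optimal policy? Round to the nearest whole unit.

S* ≈ 61 crates

Annual demand D = 317 × 52 = 16,484.
With planned backorders, Q* = √(2DS/H) · √((H+B)/B).
√(2DS/H) = √(2 × 16,484 × 323 / 22.2) = 692.582.
√((H+B)/B) = √((22.2+240)/240) = 1.0452.
Q* ≈ 723.905.
S* = Q* · H/(H+B) = 723.905 × 22.2/262.2 ≈ 61.292.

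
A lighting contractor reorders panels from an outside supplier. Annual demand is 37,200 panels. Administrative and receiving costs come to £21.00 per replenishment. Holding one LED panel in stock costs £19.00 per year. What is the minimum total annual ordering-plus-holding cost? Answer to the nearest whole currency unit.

TC* ≈ £5,448

EOQ = √(2DS/H) = √(2 × 37,200 × 21 / 19) ≈ 286.76.
At Q*, ordering cost (D/Q*)S equals holding cost (Q*/2)H, each = √(DSH/2).
Minimum total = √(2DSH) = √(2 × 37,200 × 21 × 19) ≈ 5448.449.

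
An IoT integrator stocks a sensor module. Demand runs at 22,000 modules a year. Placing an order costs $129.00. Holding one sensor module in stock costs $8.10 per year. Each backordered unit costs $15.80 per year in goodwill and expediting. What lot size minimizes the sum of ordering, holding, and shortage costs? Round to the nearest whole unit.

Q* ≈ 1,030 modules

With planned backorders, Q* = √(2DS/H) · √((H+B)/B).
√(2DS/H) = √(2 × 22,000 × 129 / 8.1) = 837.103.
√((H+B)/B) = √((8.1+15.8)/15.8) = 1.2299.
Q* ≈ 1029.554.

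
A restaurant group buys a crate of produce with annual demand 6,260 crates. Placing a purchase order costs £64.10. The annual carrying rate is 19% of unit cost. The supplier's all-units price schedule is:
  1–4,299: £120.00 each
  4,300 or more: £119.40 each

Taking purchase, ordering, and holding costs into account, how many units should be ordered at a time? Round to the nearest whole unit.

Q* ≈ 188 crates

Holding cost per unit per year at price C is H = 0.19·C.
For each price level, check whether its EOQ is feasible; otherwise the best quantity at that price is the breakpoint.
EOQ at £120.00 = 187.6 (feasible in tier 1): TC = 6,260×£120.00 + (6,260/187.6)×64.1 + (187.6/2)×0.19×£120.00 = £755,477.58.
EOQ at £119.40 = 188.1 < 4300, so use break Q=4300: TC = 6,260×£119.40 + (6,260/4300.0)×64.1 + (4300.0/2)×0.19×£119.40 = £796,312.22.
Lowest total cost is £755,477.58 at Q = 187.6.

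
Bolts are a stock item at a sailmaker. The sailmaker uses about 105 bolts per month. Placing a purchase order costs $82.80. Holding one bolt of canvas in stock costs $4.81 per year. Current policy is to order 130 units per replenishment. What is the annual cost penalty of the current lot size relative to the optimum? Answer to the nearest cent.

Extra cost ≈ $113.36 per year

Annual demand D = 105 × 12 = 1,260.
EOQ = √(2DS/H) = √(2 × 1,260 × 82.8 / 4.81) ≈ 208.28.
Cost at Q* = (D/Q*)S + (Q*/2)H = √(2DSH) ≈ $1,001.82.
Cost at Q = 130: (1,260/130)×82.8 + (130/2)×4.81 = $802.52 + $312.65 = $1,115.17.
Excess = $1,115.17 − $1,001.82 = $113.36.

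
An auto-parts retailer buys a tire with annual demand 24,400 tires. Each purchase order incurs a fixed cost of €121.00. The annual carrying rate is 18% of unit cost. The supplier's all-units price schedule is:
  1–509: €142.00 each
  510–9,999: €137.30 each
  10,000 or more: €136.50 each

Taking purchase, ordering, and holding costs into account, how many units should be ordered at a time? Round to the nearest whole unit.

Q* ≈ 510 tires

Holding cost per unit per year at price C is H = 0.18·C.
Evaluate total cost at each tier's feasible EOQ or, if the EOQ is below the tier, at the tier's minimum quantity.
EOQ at €142.00 = 480.6 (feasible in tier 1): TC = 24,400×€142.00 + (24,400/480.6)×121 + (480.6/2)×0.18×€142.00 = €3,477,085.22.
EOQ at €137.30 = 488.8 < 510, so use break Q=510: TC = 24,400×€137.30 + (24,400/510.0)×121 + (510.0/2)×0.18×€137.30 = €3,362,211.09.
EOQ at €136.50 = 490.2 < 10000, so use break Q=10000: TC = 24,400×€136.50 + (24,400/10000.0)×121 + (10000.0/2)×0.18×€136.50 = €3,453,745.24.
Lowest total cost is €3,362,211.09 at Q = 510.0.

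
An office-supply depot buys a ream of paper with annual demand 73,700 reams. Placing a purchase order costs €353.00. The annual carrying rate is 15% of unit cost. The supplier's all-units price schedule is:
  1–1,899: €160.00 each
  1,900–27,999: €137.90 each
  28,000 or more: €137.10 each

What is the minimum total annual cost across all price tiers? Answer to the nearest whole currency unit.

TC* ≈ €10,196,573

Holding cost per unit per year at price C is H = 0.15·C.
For each price level, check whether its EOQ is feasible; otherwise the best quantity at that price is the breakpoint.
EOQ at €160.00 = 1472.4 (feasible in tier 1): TC = 73,700×€160.00 + (73,700/1472.4)×353 + (1472.4/2)×0.15×€160.00 = €11,827,337.98.
EOQ at €137.90 = 1586.0 < 1900, so use break Q=1900: TC = 73,700×€137.90 + (73,700/1900.0)×353 + (1900.0/2)×0.15×€137.90 = €10,196,573.43.
EOQ at €137.10 = 1590.6 < 28000, so use break Q=28000: TC = 73,700×€137.10 + (73,700/28000.0)×353 + (28000.0/2)×0.15×€137.10 = €10,393,109.15.
Lowest total cost among the candidates is at Q = 1900.0.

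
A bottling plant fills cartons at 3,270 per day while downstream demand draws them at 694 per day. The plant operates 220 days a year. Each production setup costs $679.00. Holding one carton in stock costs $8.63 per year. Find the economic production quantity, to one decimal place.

Annual demand D = 694 × 220 = 152,680.
Production build-up factor (1 − d/p) = 1 − 694/3,270 = 0.7878.
Q* = √(2DS / (H(1 − d/p))) = √(2 × 152,680 × 679 / (8.63 × 0.7878)).
= √(207,339,440 / 6.7984) ≈ 5522.510.

Q* ≈ 5,522.5 cartons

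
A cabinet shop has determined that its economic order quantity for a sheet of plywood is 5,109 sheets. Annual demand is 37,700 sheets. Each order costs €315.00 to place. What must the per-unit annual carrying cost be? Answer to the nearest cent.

H ≈ €0.91

Squaring Q* = √(2DS/H) gives Q*² = 2DS/H.
From Q* = √(2DS/H): H = 2DS / Q*² = 2 × 37,700 × 315 / 5,109² = 0.9099.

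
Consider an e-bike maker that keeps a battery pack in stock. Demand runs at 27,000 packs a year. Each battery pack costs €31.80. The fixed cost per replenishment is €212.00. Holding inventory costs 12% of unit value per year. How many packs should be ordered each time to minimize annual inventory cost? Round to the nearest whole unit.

Holding cost H = 0.12 × €31.80 = €3.8160 per unit per year.
EOQ = √(2DS / H) = √(2 × 27,000 × 212 / 3.816).
= √(11,448,000 / 3.816) = √3,000,000 ≈ 1732.051.

Q* ≈ 1,732 packs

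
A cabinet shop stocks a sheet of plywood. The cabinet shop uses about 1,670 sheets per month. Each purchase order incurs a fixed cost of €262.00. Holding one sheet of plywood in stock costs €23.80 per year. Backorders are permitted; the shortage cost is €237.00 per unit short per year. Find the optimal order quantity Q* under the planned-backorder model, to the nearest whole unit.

Annual demand D = 1,670 × 12 = 20,040.
With planned backorders, Q* = √(2DS/H) · √((H+B)/B).
√(2DS/H) = √(2 × 20,040 × 262 / 23.8) = 664.242.
√((H+B)/B) = √((23.8+237)/237) = 1.0490.
Q* ≈ 696.796.

Q* ≈ 697 sheets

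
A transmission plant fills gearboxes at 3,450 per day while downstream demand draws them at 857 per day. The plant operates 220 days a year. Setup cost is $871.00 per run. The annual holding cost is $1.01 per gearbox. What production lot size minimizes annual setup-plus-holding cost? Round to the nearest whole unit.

Q* ≈ 20,800 gearboxes

Annual demand D = 857 × 220 = 188,540.
Production build-up factor (1 − d/p) = 1 − 857/3,450 = 0.7516.
Q* = √(2DS / (H(1 − d/p))) = √(2 × 188,540 × 871 / (1.01 × 0.7516)).
= √(328,436,680 / 0.7591) ≈ 20800.483.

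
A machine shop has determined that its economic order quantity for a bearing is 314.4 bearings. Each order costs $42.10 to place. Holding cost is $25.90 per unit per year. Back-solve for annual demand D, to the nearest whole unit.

The basic EOQ model gives Q* = √(2DS/H); rearrange for the unknown.
From Q* = √(2DS/H): D = Q*²H / (2S) = 314.4² × 25.9 / (2 × 42.1) = 30405.542.

D ≈ 30,406 bearings per year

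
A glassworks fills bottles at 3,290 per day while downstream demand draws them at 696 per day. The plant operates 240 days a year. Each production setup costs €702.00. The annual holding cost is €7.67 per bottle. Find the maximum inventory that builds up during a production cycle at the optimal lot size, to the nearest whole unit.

I_max ≈ 4,910 bottles

Annual demand D = 696 × 240 = 167,040.
Production build-up factor (1 − d/p) = 1 − 696/3,290 = 0.7884.
Q* = √(2DS / (H(1 − d/p))) = √(2 × 167,040 × 702 / (7.67 × 0.7884)).
= √(234,524,160 / 6.0474) ≈ 6227.433.
Maximum inventory = Q*(1 − d/p) = 6227.433 × 0.7884 ≈ 4910.019.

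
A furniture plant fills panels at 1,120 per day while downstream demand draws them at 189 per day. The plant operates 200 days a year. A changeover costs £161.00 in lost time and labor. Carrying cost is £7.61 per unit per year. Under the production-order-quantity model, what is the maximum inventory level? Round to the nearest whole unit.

I_max ≈ 1,153 panels

Annual demand D = 189 × 200 = 37,800.
Production build-up factor (1 − d/p) = 1 − 189/1,120 = 0.8313.
Q* = √(2DS / (H(1 − d/p))) = √(2 × 37,800 × 161 / (7.61 × 0.8313)).
= √(12,171,600 / 6.3258) ≈ 1387.125.
Maximum inventory = Q*(1 − d/p) = 1387.125 × 0.8313 ≈ 1153.048.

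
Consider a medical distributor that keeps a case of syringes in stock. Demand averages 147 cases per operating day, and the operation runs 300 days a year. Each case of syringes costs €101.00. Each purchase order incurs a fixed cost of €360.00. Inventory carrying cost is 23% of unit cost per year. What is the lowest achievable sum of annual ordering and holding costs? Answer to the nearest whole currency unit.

TC* ≈ €27,159

Annual demand D = 147 × 300 = 44,100.
Holding cost H = 0.23 × €101.00 = €23.2300 per unit per year.
The optimal lot size = √(2DS/H) = √(2 × 44,100 × 360 / 23.23) ≈ 1169.12.
At Q*, ordering cost (D/Q*)S equals holding cost (Q*/2)H, each = √(DSH/2).
Minimum total = √(2DSH) = √(2 × 44,100 × 360 × 23.23) ≈ 27158.773.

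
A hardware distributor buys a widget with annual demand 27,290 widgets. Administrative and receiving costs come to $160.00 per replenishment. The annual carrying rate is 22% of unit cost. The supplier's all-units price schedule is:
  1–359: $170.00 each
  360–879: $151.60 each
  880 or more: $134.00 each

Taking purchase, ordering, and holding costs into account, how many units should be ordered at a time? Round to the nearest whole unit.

Q* ≈ 880 widgets

Holding cost per unit per year at price C is H = 0.22·C.
Candidates are each tier's EOQ (if it falls in that tier) and each price-break quantity.
Tier 1 ($170.00): EOQ = 483.2 exceeds tier's upper bound 359, so this tier is dominated.
EOQ at $151.60 = 511.7 (feasible in tier 2): TC = 27,290×$151.60 + (27,290/511.7)×160 + (511.7/2)×0.22×$151.60 = $4,154,230.23.
EOQ at $134.00 = 544.3 < 880, so use break Q=880: TC = 27,290×$134.00 + (27,290/880.0)×160 + (880.0/2)×0.22×$134.00 = $3,674,793.02.
Lowest total cost is $3,674,793.02 at Q = 880.0.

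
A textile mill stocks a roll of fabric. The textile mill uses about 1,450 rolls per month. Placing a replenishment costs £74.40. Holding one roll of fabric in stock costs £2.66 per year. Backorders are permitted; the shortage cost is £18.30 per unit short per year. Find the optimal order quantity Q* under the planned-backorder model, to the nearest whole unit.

Q* ≈ 1,056 rolls

Annual demand D = 1,450 × 12 = 17,400.
With planned backorders, Q* = √(2DS/H) · √((H+B)/B).
√(2DS/H) = √(2 × 17,400 × 74.4 / 2.66) = 986.587.
√((H+B)/B) = √((2.66+18.3)/18.3) = 1.0702.
Q* ≈ 1055.858.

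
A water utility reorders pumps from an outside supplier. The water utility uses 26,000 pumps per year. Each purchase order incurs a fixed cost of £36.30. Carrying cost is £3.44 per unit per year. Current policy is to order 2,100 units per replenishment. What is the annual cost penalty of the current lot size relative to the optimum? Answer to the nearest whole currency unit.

EOQ = √(2DS/H) = √(2 × 26,000 × 36.3 / 3.44) ≈ 740.76.
Cost at Q* = (D/Q*)S + (Q*/2)H = √(2DSH) ≈ £2,548.20.
Cost at Q = 2,100: (26,000/2,100)×36.3 + (2,100/2)×3.44 = £449.43 + £3,612.00 = £4,061.43.
Excess = £4,061.43 − £2,548.20 = £1,513.22.

Extra cost ≈ £1,513 per year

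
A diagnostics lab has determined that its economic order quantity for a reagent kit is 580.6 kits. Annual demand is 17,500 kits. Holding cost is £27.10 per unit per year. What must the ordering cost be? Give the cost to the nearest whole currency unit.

Invert the EOQ relation Q*² = 2DS/H.
From Q* = √(2DS/H): S = Q*²H / (2D) = 580.6² × 27.1 / (2 × 17,500) = 261.0089.

S ≈ £261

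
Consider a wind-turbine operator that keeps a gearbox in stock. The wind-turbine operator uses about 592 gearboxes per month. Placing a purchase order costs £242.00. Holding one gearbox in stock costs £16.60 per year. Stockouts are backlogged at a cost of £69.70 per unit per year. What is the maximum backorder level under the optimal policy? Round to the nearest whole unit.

S* ≈ 97 gearboxes

Annual demand D = 592 × 12 = 7,104.
With planned backorders, Q* = √(2DS/H) · √((H+B)/B).
√(2DS/H) = √(2 × 7,104 × 242 / 16.6) = 455.114.
√((H+B)/B) = √((16.6+69.7)/69.7) = 1.1127.
Q* ≈ 506.418.
S* = Q* · H/(H+B) = 506.418 × 16.6/86.3 ≈ 97.411.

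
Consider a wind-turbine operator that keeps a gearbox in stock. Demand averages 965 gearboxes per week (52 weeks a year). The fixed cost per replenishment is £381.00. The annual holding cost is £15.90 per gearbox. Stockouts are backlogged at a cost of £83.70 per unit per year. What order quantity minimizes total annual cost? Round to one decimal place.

Annual demand D = 965 × 52 = 50,180.
With planned backorders, Q* = √(2DS/H) · √((H+B)/B).
√(2DS/H) = √(2 × 50,180 × 381 / 15.9) = 1550.759.
√((H+B)/B) = √((15.9+83.7)/83.7) = 1.0909.
Q* ≈ 1691.653.

Q* ≈ 1,691.7 gearboxes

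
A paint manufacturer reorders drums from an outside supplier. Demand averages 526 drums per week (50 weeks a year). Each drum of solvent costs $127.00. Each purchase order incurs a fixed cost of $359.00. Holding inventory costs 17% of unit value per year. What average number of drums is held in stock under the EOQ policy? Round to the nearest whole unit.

Average inventory ≈ 468 drums

Annual demand D = 526 × 50 = 26,300.
Holding cost H = 0.17 × $127.00 = $21.5900 per unit per year.
The optimal lot size = √(2DS/H) = √(2 × 26,300 × 359 / 21.59) ≈ 935.22.
Average inventory = Q*/2 ≈ 935.22 / 2 = 467.610.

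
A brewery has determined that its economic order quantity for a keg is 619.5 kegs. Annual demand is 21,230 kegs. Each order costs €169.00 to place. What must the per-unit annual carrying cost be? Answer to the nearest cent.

H ≈ €18.70

The basic EOQ model gives Q* = √(2DS/H); rearrange for the unknown.
From Q* = √(2DS/H): H = 2DS / Q*² = 2 × 21,230 × 169 / 619.5² = 18.6975.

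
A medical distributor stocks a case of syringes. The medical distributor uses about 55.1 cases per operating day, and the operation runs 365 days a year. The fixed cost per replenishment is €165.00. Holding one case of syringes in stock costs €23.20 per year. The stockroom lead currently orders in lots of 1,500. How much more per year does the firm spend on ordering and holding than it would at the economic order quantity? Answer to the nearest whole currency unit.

Annual demand D = 55.1 × 365 = 20,111.5.
EOQ = √(2DS/H) = √(2 × 20,111.5 × 165 / 23.2) ≈ 534.85.
Cost at Q* = (D/Q*)S + (Q*/2)H = √(2DSH) ≈ €12,408.61.
Cost at Q = 1,500: (20,111.5/1,500)×165 + (1,500/2)×23.2 = €2,212.27 + €17,400.00 = €19,612.26.
Excess = €19,612.26 − €12,408.61 = €7,203.65.

Extra cost ≈ €7,204 per year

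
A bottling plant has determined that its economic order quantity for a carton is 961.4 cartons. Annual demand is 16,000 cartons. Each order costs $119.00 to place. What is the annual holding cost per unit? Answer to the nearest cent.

Squaring Q* = √(2DS/H) gives Q*² = 2DS/H.
From Q* = √(2DS/H): H = 2DS / Q*² = 2 × 16,000 × 119 / 961.4² = 4.1199.

H ≈ $4.12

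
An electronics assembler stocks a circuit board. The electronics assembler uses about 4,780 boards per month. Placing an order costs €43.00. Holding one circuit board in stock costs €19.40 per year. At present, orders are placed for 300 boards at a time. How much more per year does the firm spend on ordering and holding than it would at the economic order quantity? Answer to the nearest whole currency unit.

Extra cost ≈ €1,349 per year

Annual demand D = 4,780 × 12 = 57,360.
EOQ = √(2DS/H) = √(2 × 57,360 × 43 / 19.4) ≈ 504.26.
Cost at Q* = (D/Q*)S + (Q*/2)H = √(2DSH) ≈ €9,782.61.
Cost at Q = 300: (57,360/300)×43 + (300/2)×19.4 = €8,221.60 + €2,910.00 = €11,131.60.
Excess = €11,131.60 − €9,782.61 = €1,348.99.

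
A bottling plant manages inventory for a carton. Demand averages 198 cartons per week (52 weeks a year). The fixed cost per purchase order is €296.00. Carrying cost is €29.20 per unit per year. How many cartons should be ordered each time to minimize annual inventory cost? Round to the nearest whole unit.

Annual demand D = 198 × 52 = 10,296.
EOQ = √(2DS / H) = √(2 × 10,296 × 296 / 29.2).
= √(6,095,232 / 29.2) = √208,740.8219 ≈ 456.882.

Q* ≈ 457 cartons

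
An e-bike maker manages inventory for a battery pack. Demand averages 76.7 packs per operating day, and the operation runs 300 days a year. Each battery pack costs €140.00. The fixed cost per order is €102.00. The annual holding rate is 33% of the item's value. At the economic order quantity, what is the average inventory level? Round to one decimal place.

Average inventory ≈ 159.4 packs

Annual demand D = 76.7 × 300 = 23,010.
Holding cost H = 0.33 × €140.00 = €46.2000 per unit per year.
The optimal lot size = √(2DS/H) = √(2 × 23,010 × 102 / 46.2) ≈ 318.75.
Average inventory = Q*/2 ≈ 318.75 / 2 = 159.376.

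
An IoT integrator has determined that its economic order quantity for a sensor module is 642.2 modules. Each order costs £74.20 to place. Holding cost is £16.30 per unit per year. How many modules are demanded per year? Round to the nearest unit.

D ≈ 45,300 modules per year

Invert the EOQ relation Q*² = 2DS/H.
From Q* = √(2DS/H): D = Q*²H / (2S) = 642.2² × 16.3 / (2 × 74.2) = 45299.594.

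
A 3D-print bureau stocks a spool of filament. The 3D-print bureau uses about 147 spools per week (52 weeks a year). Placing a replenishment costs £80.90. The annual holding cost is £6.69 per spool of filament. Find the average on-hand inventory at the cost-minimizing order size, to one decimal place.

Average inventory ≈ 215.0 spools

Annual demand D = 147 × 52 = 7,644.
Q* = √(2DS/H) = √(2 × 7,644 × 80.9 / 6.69) ≈ 429.97.
Average inventory = Q*/2 ≈ 429.97 / 2 = 214.984.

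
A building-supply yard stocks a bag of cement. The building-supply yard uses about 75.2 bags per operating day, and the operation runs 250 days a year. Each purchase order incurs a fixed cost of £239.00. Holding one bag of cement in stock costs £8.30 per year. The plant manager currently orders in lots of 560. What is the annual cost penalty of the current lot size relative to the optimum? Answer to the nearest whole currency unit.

Annual demand D = 75.2 × 250 = 18,800.
EOQ = √(2DS/H) = √(2 × 18,800 × 239 / 8.3) ≈ 1040.53.
Cost at Q* = (D/Q*)S + (Q*/2)H = √(2DSH) ≈ £8,636.38.
Cost at Q = 560: (18,800/560)×239 + (560/2)×8.3 = £8,023.57 + £2,324.00 = £10,347.57.
Excess = £10,347.57 − £8,636.38 = £1,711.19.

Extra cost ≈ £1,711 per year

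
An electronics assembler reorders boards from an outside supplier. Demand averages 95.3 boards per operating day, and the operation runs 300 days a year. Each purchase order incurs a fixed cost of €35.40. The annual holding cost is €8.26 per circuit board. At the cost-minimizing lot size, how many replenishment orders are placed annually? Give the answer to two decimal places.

N ≈ 57.75 orders per year

Annual demand D = 95.3 × 300 = 28,590.
The optimal lot size = √(2DS/H) = √(2 × 28,590 × 35.4 / 8.26) ≈ 495.03.
Orders per year = D / Q* = 28,590 / 495.03 ≈ 57.754.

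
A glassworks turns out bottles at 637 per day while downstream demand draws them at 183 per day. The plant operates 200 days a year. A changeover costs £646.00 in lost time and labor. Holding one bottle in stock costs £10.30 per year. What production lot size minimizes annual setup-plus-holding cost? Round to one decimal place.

Q* ≈ 2,538.0 bottles

Annual demand D = 183 × 200 = 36,600.
Production build-up factor (1 − d/p) = 1 − 183/637 = 0.7127.
Q* = √(2DS / (H(1 − d/p))) = √(2 × 36,600 × 646 / (10.3 × 0.7127)).
= √(47,287,200 / 7.341) ≈ 2538.020.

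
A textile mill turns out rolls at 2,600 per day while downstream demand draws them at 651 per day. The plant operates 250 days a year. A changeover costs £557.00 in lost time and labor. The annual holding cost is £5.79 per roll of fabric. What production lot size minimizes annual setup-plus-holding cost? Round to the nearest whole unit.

Annual demand D = 651 × 250 = 162,750.
Production build-up factor (1 − d/p) = 1 − 651/2,600 = 0.7496.
Q* = √(2DS / (H(1 − d/p))) = √(2 × 162,750 × 557 / (5.79 × 0.7496)).
= √(181,303,500 / 4.3403) ≈ 6463.155.

Q* ≈ 6,463 rolls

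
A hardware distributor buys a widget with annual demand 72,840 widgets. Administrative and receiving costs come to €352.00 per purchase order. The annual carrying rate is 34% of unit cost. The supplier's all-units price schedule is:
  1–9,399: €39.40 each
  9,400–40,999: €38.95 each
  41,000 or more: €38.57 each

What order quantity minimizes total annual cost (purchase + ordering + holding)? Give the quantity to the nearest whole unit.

Holding cost per unit per year at price C is H = 0.34·C.
Evaluate total cost at each tier's feasible EOQ or, if the EOQ is below the tier, at the tier's minimum quantity.
EOQ at €39.40 = 1956.5 (feasible in tier 1): TC = 72,840×€39.40 + (72,840/1956.5)×352 + (1956.5/2)×0.34×€39.40 = €2,896,105.51.
EOQ at €38.95 = 1967.8 < 9400, so use break Q=9400: TC = 72,840×€38.95 + (72,840/9400.0)×352 + (9400.0/2)×0.34×€38.95 = €2,902,087.73.
EOQ at €38.57 = 1977.5 < 41000, so use break Q=41000: TC = 72,840×€38.57 + (72,840/41000.0)×352 + (41000.0/2)×0.34×€38.57 = €3,078,897.06.
Lowest total cost is €2,896,105.51 at Q = 1956.5.

Q* ≈ 1,957 widgets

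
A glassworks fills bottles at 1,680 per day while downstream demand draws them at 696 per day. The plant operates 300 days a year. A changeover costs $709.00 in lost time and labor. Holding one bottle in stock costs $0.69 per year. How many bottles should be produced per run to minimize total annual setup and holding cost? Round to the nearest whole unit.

Q* ≈ 27,067 bottles

Annual demand D = 696 × 300 = 208,800.
Production build-up factor (1 − d/p) = 1 − 696/1,680 = 0.5857.
Q* = √(2DS / (H(1 − d/p))) = √(2 × 208,800 × 709 / (0.69 × 0.5857)).
= √(296,078,400 / 0.4041) ≈ 27066.737.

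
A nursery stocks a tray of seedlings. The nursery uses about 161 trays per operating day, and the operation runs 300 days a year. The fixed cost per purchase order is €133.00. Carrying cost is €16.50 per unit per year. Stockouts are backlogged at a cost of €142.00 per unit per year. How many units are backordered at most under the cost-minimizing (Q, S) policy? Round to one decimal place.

Annual demand D = 161 × 300 = 48,300.
With planned backorders, Q* = √(2DS/H) · √((H+B)/B).
√(2DS/H) = √(2 × 48,300 × 133 / 16.5) = 882.414.
√((H+B)/B) = √((16.5+142)/142) = 1.0565.
Q* ≈ 932.272.
S* = Q* · H/(H+B) = 932.272 × 16.5/158.5 ≈ 97.050.

S* ≈ 97.1 trays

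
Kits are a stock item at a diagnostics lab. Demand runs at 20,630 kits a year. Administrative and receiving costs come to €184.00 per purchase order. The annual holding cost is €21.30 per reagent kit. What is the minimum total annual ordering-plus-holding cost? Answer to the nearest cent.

TC* ≈ €12,716.37

EOQ = √(2DS/H) = √(2 × 20,630 × 184 / 21.3) ≈ 597.01.
At the optimum the two cost components are equal, so total cost = 2·(Q*/2)H = Q*·H.
Minimum total = √(2DSH) = √(2 × 20,630 × 184 × 21.3) ≈ 12716.375.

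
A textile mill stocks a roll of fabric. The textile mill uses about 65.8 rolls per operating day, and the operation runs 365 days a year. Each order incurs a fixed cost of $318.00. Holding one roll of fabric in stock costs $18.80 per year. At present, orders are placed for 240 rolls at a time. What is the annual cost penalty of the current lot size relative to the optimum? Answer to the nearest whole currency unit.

Annual demand D = 65.8 × 365 = 24,017.
EOQ = √(2DS/H) = √(2 × 24,017 × 318 / 18.8) ≈ 901.38.
Cost at Q* = (D/Q*)S + (Q*/2)H = √(2DSH) ≈ $16,945.99.
Cost at Q = 240: (24,017/240)×318 + (240/2)×18.8 = $31,822.53 + $2,256.00 = $34,078.53.
Excess = $34,078.53 − $16,945.99 = $17,132.54.

Extra cost ≈ $17,133 per year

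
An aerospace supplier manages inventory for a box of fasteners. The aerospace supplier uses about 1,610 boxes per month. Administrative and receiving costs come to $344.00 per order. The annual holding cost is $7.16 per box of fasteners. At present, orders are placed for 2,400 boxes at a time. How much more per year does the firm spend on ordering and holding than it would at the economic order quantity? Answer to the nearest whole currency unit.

Extra cost ≈ $1,606 per year

Annual demand D = 1,610 × 12 = 19,320.
EOQ = √(2DS/H) = √(2 × 19,320 × 344 / 7.16) ≈ 1362.51.
Cost at Q* = (D/Q*)S + (Q*/2)H = √(2DSH) ≈ $9,755.61.
Cost at Q = 2,400: (19,320/2,400)×344 + (2,400/2)×7.16 = $2,769.20 + $8,592.00 = $11,361.20.
Excess = $11,361.20 − $9,755.61 = $1,605.59.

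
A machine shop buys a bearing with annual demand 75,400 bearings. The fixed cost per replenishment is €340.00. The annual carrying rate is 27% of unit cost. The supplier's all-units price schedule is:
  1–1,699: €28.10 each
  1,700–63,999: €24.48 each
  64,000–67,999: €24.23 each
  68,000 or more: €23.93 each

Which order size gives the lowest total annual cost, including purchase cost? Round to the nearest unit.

Q* ≈ 2,785 bearings

Holding cost per unit per year at price C is H = 0.27·C.
Evaluate total cost at each tier's feasible EOQ or, if the EOQ is below the tier, at the tier's minimum quantity.
Tier 1 (€28.10): EOQ = 2599.6 exceeds tier's upper bound 1699, so this tier is dominated.
EOQ at €24.48 = 2785.2 (feasible in tier 2): TC = 75,400×€24.48 + (75,400/2785.2)×340 + (2785.2/2)×0.27×€24.48 = €1,864,200.89.
EOQ at €24.23 = 2799.5 < 64000, so use break Q=64000: TC = 75,400×€24.23 + (75,400/64000.0)×340 + (64000.0/2)×0.27×€24.23 = €2,036,689.76.
EOQ at €23.93 = 2817.0 < 68000, so use break Q=68000: TC = 75,400×€23.93 + (75,400/68000.0)×340 + (68000.0/2)×0.27×€23.93 = €2,024,376.40.
Lowest total cost is €1,864,200.89 at Q = 2785.2.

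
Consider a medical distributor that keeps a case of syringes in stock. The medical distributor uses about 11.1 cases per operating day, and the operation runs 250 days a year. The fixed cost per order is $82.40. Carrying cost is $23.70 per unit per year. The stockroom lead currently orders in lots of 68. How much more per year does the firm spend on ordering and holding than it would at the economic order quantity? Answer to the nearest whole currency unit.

Extra cost ≈ $876 per year

Annual demand D = 11.1 × 250 = 2,775.
EOQ = √(2DS/H) = √(2 × 2,775 × 82.4 / 23.7) ≈ 138.91.
Cost at Q* = (D/Q*)S + (Q*/2)H = √(2DSH) ≈ $3,292.19.
Cost at Q = 68: (2,775/68)×82.4 + (68/2)×23.7 = $3,362.65 + $805.80 = $4,168.45.
Excess = $4,168.45 − $3,292.19 = $876.26.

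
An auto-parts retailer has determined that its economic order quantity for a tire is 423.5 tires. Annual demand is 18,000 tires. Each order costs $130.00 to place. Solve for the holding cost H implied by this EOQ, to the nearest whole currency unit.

H ≈ $26

Invert the EOQ relation Q*² = 2DS/H.
From Q* = √(2DS/H): H = 2DS / Q*² = 2 × 18,000 × 130 / 423.5² = 26.0939.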